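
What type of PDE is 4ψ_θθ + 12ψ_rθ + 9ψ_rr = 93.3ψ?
Rewriting in standard form: 9ψ_rr + 12ψ_rθ + 4ψ_θθ - 93.3ψ = 0. With A = 9, B = 12, C = 4, the discriminant is 0. This is a parabolic PDE.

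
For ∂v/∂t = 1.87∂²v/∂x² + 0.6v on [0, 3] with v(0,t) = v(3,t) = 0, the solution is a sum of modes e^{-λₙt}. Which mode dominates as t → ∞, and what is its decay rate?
Eigenvalues: λₙ = 1.87n²π²/3² - 0.6.
First three modes:
  n=1: λ₁ = 1.87π²/3² - 0.6 ≈ 1.451
  n=2: λ₂ = 7.48π²/3² - 0.6 ≈ 7.603
  n=3: λ₃ = 16.83π²/3² - 0.6 ≈ 17.856
Since 1.87π²/3² ≈ 2.051 > 0.6, all λₙ > 0.
The n=1 mode decays slowest → dominates as t → ∞.
Asymptotic: v ~ c₁ sin(πx/3) e^{-λ₁t} with decay rate λ₁ ≈ 1.451.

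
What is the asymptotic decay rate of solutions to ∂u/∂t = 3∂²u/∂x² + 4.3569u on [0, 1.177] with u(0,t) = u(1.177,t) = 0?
Eigenvalues: λₙ = 3n²π²/1.177² - 4.3569.
First three modes:
  n=1: λ₁ = 3π²/1.177² - 4.3569 ≈ 17.016
  n=2: λ₂ = 12π²/1.177² - 4.3569 ≈ 81.136
  n=3: λ₃ = 27π²/1.177² - 4.3569 ≈ 188.001
Since 3π²/1.177² ≈ 21.373 > 4.3569, all λₙ > 0.
The n=1 mode decays slowest → dominates as t → ∞.
Asymptotic: u ~ c₁ sin(πx/1.177) e^{-λ₁t} with decay rate λ₁ ≈ 17.016.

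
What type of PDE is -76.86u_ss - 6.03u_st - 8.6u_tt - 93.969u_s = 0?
With A = -76.86, B = -6.03, C = -8.6, the discriminant is -2607.6231. This is an elliptic PDE.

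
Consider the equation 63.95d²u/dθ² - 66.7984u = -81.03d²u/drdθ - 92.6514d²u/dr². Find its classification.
Rewriting in standard form: 92.6514d²u/dr² + 81.03d²u/drdθ + 63.95d²u/dθ² - 66.7984u = 0. Elliptic. (A = 92.6514, B = 81.03, C = 63.95 gives B² - 4AC = -17134.36722.)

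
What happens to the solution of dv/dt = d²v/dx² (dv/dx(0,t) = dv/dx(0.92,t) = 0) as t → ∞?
v → constant (steady state). Heat is conserved (no flux at boundaries); solution approaches the spatial average.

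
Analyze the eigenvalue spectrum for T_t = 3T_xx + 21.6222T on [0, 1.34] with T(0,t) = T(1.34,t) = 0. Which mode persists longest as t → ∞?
Eigenvalues: λₙ = 3n²π²/1.34² - 21.6222.
First three modes:
  n=1: λ₁ = 3π²/1.34² - 21.6222 ≈ -5.133
  n=2: λ₂ = 12π²/1.34² - 21.6222 ≈ 44.336
  n=3: λ₃ = 27π²/1.34² - 21.6222 ≈ 126.785
Since 3π²/1.34² ≈ 16.49 < 21.6222, λ₁ < 0.
The n=1 mode grows fastest (−λₙ is largest for n=1) → dominates.
Asymptotic: T ~ c₁ sin(πx/1.34) e^{5.133t} (exponential growth at rate −λ₁ ≈ 5.133).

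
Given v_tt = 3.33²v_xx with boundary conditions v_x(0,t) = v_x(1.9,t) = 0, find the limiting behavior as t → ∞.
v oscillates about a mean that drifts linearly in t (generically unbounded; no decay). There is no damping, so the nonconstant modes persist as standing waves (energy conserved, no decay). But with Neumann conditions at both ends the constant mode has eigenvalue 0: the spatial mean M(t) of v satisfies M'' = 0, so M(t) = M(0) + M'(0)·t. Unless the initial velocity has zero mean (∫v_t(x,0)dx = 0), the solution grows linearly in t (unbounded, though not exponentially); if it does have zero mean, the solution stays bounded and simply oscillates.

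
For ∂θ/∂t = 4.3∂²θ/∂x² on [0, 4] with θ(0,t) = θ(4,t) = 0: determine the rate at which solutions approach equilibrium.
Eigenvalues: λₙ = 4.3n²π²/4².
First three modes:
  n=1: λ₁ = 4.3π²/4² ≈ 2.652
  n=2: λ₂ = 17.2π²/4² ≈ 10.61 (4× faster decay)
  n=3: λ₃ = 38.7π²/4² ≈ 23.872 (9× faster decay)
As t → ∞, higher modes decay exponentially faster. The n=1 mode dominates: θ ~ c₁ sin(πx/4) e^{-λ₁t}.
Decay rate: λ₁ = 4.3π²/4² ≈ 2.652.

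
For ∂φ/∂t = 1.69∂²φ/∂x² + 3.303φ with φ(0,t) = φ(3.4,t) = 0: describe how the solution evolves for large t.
φ grows unboundedly. Reaction dominates diffusion (r=3.303 > κπ²/L²≈1.44); solution grows exponentially.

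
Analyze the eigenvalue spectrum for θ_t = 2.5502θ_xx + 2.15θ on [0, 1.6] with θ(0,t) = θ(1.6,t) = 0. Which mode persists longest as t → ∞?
Eigenvalues: λₙ = 2.5502n²π²/1.6² - 2.15.
First three modes:
  n=1: λ₁ = 2.5502π²/1.6² - 2.15 ≈ 7.682
  n=2: λ₂ = 10.2008π²/1.6² - 2.15 ≈ 37.177
  n=3: λ₃ = 22.9518π²/1.6² - 2.15 ≈ 86.336
Since 2.5502π²/1.6² ≈ 9.832 > 2.15, all λₙ > 0.
The n=1 mode decays slowest → dominates as t → ∞.
Asymptotic: θ ~ c₁ sin(πx/1.6) e^{-λ₁t} with decay rate λ₁ ≈ 7.682.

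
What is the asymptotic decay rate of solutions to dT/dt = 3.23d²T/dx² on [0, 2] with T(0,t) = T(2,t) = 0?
Eigenvalues: λₙ = 3.23n²π²/2².
First three modes:
  n=1: λ₁ = 3.23π²/2² ≈ 7.97
  n=2: λ₂ = 12.92π²/2² ≈ 31.879 (4× faster decay)
  n=3: λ₃ = 29.07π²/2² ≈ 71.727 (9× faster decay)
As t → ∞, higher modes decay exponentially faster. The n=1 mode dominates: T ~ c₁ sin(πx/2) e^{-λ₁t}.
Decay rate: λ₁ = 3.23π²/2² ≈ 7.97.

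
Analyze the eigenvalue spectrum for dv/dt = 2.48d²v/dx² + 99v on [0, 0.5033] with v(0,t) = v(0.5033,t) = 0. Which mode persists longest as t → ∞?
Eigenvalues: λₙ = 2.48n²π²/0.5033² - 99.
First three modes:
  n=1: λ₁ = 2.48π²/0.5033² - 99 ≈ -2.373
  n=2: λ₂ = 9.92π²/0.5033² - 99 ≈ 287.507
  n=3: λ₃ = 22.32π²/0.5033² - 99 ≈ 770.641
Since 2.48π²/0.5033² ≈ 96.627 < 99, λ₁ < 0.
The n=1 mode grows fastest (−λₙ is largest for n=1) → dominates.
Asymptotic: v ~ c₁ sin(πx/0.5033) e^{2.373t} (exponential growth at rate −λ₁ ≈ 2.373).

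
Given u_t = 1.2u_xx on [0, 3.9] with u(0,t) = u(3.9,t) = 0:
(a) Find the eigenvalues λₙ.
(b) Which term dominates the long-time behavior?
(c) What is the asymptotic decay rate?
Eigenvalues: λₙ = 1.2n²π²/3.9².
First three modes:
  n=1: λ₁ = 1.2π²/3.9² ≈ 0.779
  n=2: λ₂ = 4.8π²/3.9² ≈ 3.115 (4× faster decay)
  n=3: λ₃ = 10.8π²/3.9² ≈ 7.008 (9× faster decay)
As t → ∞, higher modes decay exponentially faster. The n=1 mode dominates: u ~ c₁ sin(πx/3.9) e^{-λ₁t}.
Decay rate: λ₁ = 1.2π²/3.9² ≈ 0.779.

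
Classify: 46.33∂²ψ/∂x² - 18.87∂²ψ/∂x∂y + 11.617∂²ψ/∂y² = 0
Elliptic (discriminant = -1796.78554).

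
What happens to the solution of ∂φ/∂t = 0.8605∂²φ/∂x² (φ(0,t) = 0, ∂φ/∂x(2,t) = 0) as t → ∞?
φ → 0. Heat escapes through the Dirichlet boundary.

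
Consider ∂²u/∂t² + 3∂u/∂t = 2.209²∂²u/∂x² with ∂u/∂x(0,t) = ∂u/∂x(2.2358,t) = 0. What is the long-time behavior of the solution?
As t → ∞, u → constant (steady state). Damping (γ=3) dissipates the nonconstant modes; with Neumann BCs the spatial average obeys M''+γM'=0 and tends to a finite limit.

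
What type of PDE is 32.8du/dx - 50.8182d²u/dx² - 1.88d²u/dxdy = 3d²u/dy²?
Rewriting in standard form: -50.8182d²u/dx² - 1.88d²u/dxdy - 3d²u/dy² + 32.8du/dx = 0. With A = -50.8182, B = -1.88, C = -3, the discriminant is -606.284. This is an elliptic PDE.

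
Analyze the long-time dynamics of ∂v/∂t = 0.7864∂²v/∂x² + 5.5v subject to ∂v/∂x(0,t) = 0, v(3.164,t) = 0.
Long-time behavior: v grows unboundedly. Reaction dominates diffusion (r=5.5 > κπ²/(4L²)≈0.19); solution grows exponentially.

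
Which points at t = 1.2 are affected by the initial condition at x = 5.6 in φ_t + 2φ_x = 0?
At x = 8. The characteristic carries data from (5.6, 0) to (8, 1.2).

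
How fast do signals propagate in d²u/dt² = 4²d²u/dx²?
Speed = 4. Information travels along characteristics x = x₀ ± 4t.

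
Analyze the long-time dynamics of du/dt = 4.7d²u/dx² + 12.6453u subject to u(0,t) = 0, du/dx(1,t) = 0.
Long-time behavior: u grows unboundedly. Reaction dominates diffusion (r=12.6453 > κπ²/(4L²)≈11.6); solution grows exponentially.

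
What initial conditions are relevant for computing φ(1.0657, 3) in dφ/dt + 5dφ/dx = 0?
A single point: x = -13.9343. The characteristic through (1.0657, 3) is x - 5t = const, so x = 1.0657 - 5·3 = -13.9343.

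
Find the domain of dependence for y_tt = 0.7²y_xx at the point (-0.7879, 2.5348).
Domain of dependence: [-2.56226, 0.98646]. Signals travel at speed 0.7, so data within |x - -0.7879| ≤ 0.7·2.5348 = 1.77436 can reach the point.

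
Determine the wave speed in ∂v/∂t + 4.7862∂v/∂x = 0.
Speed = 4.7862. Information travels along x - 4.7862t = const (rightward).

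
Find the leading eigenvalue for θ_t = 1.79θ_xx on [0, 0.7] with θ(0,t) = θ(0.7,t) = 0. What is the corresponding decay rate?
Eigenvalues: λₙ = 1.79n²π²/0.7².
First three modes:
  n=1: λ₁ = 1.79π²/0.7² ≈ 36.054
  n=2: λ₂ = 7.16π²/0.7² ≈ 144.217 (4× faster decay)
  n=3: λ₃ = 16.11π²/0.7² ≈ 324.488 (9× faster decay)
As t → ∞, higher modes decay exponentially faster. The n=1 mode dominates: θ ~ c₁ sin(πx/0.7) e^{-λ₁t}.
Decay rate: λ₁ = 1.79π²/0.7² ≈ 36.054.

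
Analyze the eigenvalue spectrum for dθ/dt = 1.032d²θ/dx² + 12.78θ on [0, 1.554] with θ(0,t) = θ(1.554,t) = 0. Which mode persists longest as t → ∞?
Eigenvalues: λₙ = 1.032n²π²/1.554² - 12.78.
First three modes:
  n=1: λ₁ = 1.032π²/1.554² - 12.78 ≈ -8.562
  n=2: λ₂ = 4.128π²/1.554² - 12.78 ≈ 4.091
  n=3: λ₃ = 9.288π²/1.554² - 12.78 ≈ 25.179
Since 1.032π²/1.554² ≈ 4.218 < 12.78, λ₁ < 0.
The n=1 mode grows fastest (−λₙ is largest for n=1) → dominates.
Asymptotic: θ ~ c₁ sin(πx/1.554) e^{8.562t} (exponential growth at rate −λ₁ ≈ 8.562).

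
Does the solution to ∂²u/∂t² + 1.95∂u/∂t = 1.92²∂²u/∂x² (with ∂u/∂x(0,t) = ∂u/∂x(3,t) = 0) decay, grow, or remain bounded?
u → constant (steady state). Damping (γ=1.95) dissipates the nonconstant modes; with Neumann BCs the spatial average obeys M''+γM'=0 and tends to a finite limit.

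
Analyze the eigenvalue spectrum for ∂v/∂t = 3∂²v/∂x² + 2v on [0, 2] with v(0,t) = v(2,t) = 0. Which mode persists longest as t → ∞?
Eigenvalues: λₙ = 3n²π²/2² - 2.
First three modes:
  n=1: λ₁ = 3π²/2² - 2 ≈ 5.402
  n=2: λ₂ = 12π²/2² - 2 ≈ 27.609
  n=3: λ₃ = 27π²/2² - 2 ≈ 64.62
Since 3π²/2² ≈ 7.402 > 2, all λₙ > 0.
The n=1 mode decays slowest → dominates as t → ∞.
Asymptotic: v ~ c₁ sin(πx/2) e^{-λ₁t} with decay rate λ₁ ≈ 5.402.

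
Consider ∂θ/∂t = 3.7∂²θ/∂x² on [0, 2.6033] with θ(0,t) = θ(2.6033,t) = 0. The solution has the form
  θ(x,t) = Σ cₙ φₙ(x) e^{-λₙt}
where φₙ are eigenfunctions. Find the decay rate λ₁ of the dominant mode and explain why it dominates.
Eigenvalues: λₙ = 3.7n²π²/2.6033².
First three modes:
  n=1: λ₁ = 3.7π²/2.6033² ≈ 5.388
  n=2: λ₂ = 14.8π²/2.6033² ≈ 21.553 (4× faster decay)
  n=3: λ₃ = 33.3π²/2.6033² ≈ 48.495 (9× faster decay)
As t → ∞, higher modes decay exponentially faster. The n=1 mode dominates: θ ~ c₁ sin(πx/2.6033) e^{-λ₁t}.
Decay rate: λ₁ = 3.7π²/2.6033² ≈ 5.388.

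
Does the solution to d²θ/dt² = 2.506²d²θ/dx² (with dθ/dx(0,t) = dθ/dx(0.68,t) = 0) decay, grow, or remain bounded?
θ oscillates about a mean that drifts linearly in t (generically unbounded; no decay). There is no damping, so the nonconstant modes persist as standing waves (energy conserved, no decay). But with Neumann conditions at both ends the constant mode has eigenvalue 0: the spatial mean M(t) of θ satisfies M'' = 0, so M(t) = M(0) + M'(0)·t. Unless the initial velocity has zero mean (∫θ_t(x,0)dx = 0), the solution grows linearly in t (unbounded, though not exponentially); if it does have zero mean, the solution stays bounded and simply oscillates.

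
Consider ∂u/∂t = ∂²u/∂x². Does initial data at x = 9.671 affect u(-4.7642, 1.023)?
Yes, for any finite x. The heat equation has infinite propagation speed, so all initial data affects all points at any t > 0.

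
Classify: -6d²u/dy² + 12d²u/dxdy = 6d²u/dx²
Rewriting in standard form: -6d²u/dx² + 12d²u/dxdy - 6d²u/dy² = 0. Parabolic (discriminant = 0).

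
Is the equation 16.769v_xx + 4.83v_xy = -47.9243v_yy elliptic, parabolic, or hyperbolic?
Rewriting in standard form: 16.769v_xx + 4.83v_xy + 47.9243v_yy = 0. Computing B² - 4AC with A = 16.769, B = 4.83, C = 47.9243: discriminant = -3191.2414468 (negative). Answer: elliptic.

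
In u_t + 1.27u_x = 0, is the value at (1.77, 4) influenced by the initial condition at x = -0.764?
No. Only data at x = -3.31 affects (1.77, 4). Advection has one-way propagation along characteristics.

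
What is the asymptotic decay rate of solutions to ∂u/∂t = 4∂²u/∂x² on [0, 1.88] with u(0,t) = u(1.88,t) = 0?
Eigenvalues: λₙ = 4n²π²/1.88².
First three modes:
  n=1: λ₁ = 4π²/1.88² ≈ 11.17
  n=2: λ₂ = 16π²/1.88² ≈ 44.679 (4× faster decay)
  n=3: λ₃ = 36π²/1.88² ≈ 100.528 (9× faster decay)
As t → ∞, higher modes decay exponentially faster. The n=1 mode dominates: u ~ c₁ sin(πx/1.88) e^{-λ₁t}.
Decay rate: λ₁ = 4π²/1.88² ≈ 11.17.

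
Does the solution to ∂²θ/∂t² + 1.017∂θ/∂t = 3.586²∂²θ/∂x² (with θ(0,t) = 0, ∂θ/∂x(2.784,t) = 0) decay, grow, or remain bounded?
θ → 0. Damping (γ=1.017) dissipates energy; oscillations decay exponentially.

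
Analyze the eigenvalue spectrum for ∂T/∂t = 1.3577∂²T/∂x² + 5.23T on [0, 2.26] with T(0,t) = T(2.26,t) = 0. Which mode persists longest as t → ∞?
Eigenvalues: λₙ = 1.3577n²π²/2.26² - 5.23.
First three modes:
  n=1: λ₁ = 1.3577π²/2.26² - 5.23 ≈ -2.606
  n=2: λ₂ = 5.4308π²/2.26² - 5.23 ≈ 5.264
  n=3: λ₃ = 12.2193π²/2.26² - 5.23 ≈ 18.382
Since 1.3577π²/2.26² ≈ 2.624 < 5.23, λ₁ < 0.
The n=1 mode grows fastest (−λₙ is largest for n=1) → dominates.
Asymptotic: T ~ c₁ sin(πx/2.26) e^{2.606t} (exponential growth at rate −λ₁ ≈ 2.606).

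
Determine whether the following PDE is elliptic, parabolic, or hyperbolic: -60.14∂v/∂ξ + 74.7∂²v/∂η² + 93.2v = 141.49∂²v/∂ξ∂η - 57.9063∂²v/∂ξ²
Rewriting in standard form: 57.9063∂²v/∂ξ² - 141.49∂²v/∂ξ∂η + 74.7∂²v/∂η² - 60.14∂v/∂ξ + 93.2v = 0. Coefficients: A = 57.9063, B = -141.49, C = 74.7. B² - 4AC = 2717.01766, which is positive, so the equation is hyperbolic.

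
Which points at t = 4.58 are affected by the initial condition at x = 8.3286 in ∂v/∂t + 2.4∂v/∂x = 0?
At x = 19.3206. The characteristic carries data from (8.3286, 0) to (19.3206, 4.58).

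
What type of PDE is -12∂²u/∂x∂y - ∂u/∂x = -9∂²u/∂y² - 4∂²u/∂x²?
Rewriting in standard form: 4∂²u/∂x² - 12∂²u/∂x∂y + 9∂²u/∂y² - ∂u/∂x = 0. With A = 4, B = -12, C = 9, the discriminant is 0. This is a parabolic PDE.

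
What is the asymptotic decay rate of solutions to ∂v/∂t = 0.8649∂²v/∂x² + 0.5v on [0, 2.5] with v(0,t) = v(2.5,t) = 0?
Eigenvalues: λₙ = 0.8649n²π²/2.5² - 0.5.
First three modes:
  n=1: λ₁ = 0.8649π²/2.5² - 0.5 ≈ 0.866
  n=2: λ₂ = 3.4596π²/2.5² - 0.5 ≈ 4.963
  n=3: λ₃ = 7.7841π²/2.5² - 0.5 ≈ 11.792
Since 0.8649π²/2.5² ≈ 1.366 > 0.5, all λₙ > 0.
The n=1 mode decays slowest → dominates as t → ∞.
Asymptotic: v ~ c₁ sin(πx/2.5) e^{-λ₁t} with decay rate λ₁ ≈ 0.866.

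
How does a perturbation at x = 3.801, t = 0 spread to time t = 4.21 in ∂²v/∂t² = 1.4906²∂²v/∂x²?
Domain of influence: [-2.474426, 10.076426]. Data at x = 3.801 spreads outward at speed 1.4906.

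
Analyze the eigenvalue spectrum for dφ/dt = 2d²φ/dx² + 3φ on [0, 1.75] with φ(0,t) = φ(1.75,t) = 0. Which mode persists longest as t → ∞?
Eigenvalues: λₙ = 2n²π²/1.75² - 3.
First three modes:
  n=1: λ₁ = 2π²/1.75² - 3 ≈ 3.445
  n=2: λ₂ = 8π²/1.75² - 3 ≈ 22.782
  n=3: λ₃ = 18π²/1.75² - 3 ≈ 55.009
Since 2π²/1.75² ≈ 6.445 > 3, all λₙ > 0.
The n=1 mode decays slowest → dominates as t → ∞.
Asymptotic: φ ~ c₁ sin(πx/1.75) e^{-λ₁t} with decay rate λ₁ ≈ 3.445.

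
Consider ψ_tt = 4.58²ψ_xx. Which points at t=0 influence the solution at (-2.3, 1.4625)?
Domain of dependence: [-8.99825, 4.39825]. Signals travel at speed 4.58, so data within |x - -2.3| ≤ 4.58·1.4625 = 6.69825 can reach the point.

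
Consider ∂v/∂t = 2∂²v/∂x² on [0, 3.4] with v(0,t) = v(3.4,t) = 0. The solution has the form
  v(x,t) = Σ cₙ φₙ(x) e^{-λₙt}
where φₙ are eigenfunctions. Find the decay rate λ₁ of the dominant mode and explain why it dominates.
Eigenvalues: λₙ = 2n²π²/3.4².
First three modes:
  n=1: λ₁ = 2π²/3.4² ≈ 1.708
  n=2: λ₂ = 8π²/3.4² ≈ 6.83 (4× faster decay)
  n=3: λ₃ = 18π²/3.4² ≈ 15.368 (9× faster decay)
As t → ∞, higher modes decay exponentially faster. The n=1 mode dominates: v ~ c₁ sin(πx/3.4) e^{-λ₁t}.
Decay rate: λ₁ = 2π²/3.4² ≈ 1.708.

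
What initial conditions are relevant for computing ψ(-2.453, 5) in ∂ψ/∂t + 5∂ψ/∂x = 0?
A single point: x = -27.453. The characteristic through (-2.453, 5) is x - 5t = const, so x = -2.453 - 5·5 = -27.453.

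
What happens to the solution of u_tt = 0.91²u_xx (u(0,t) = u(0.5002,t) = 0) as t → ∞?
u oscillates (no decay). Energy is conserved; the solution oscillates indefinitely as standing waves.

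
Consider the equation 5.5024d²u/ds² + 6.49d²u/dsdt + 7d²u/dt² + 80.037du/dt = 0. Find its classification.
Elliptic. (A = 5.5024, B = 6.49, C = 7 gives B² - 4AC = -111.9471.)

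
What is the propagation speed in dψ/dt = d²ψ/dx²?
Infinite. The heat equation is parabolic, not hyperbolic, so disturbances propagate instantly.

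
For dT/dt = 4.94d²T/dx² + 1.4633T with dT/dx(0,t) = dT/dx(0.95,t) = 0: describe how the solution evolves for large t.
T grows unboundedly. With Neumann BCs the constant mode has diffusion eigenvalue 0, so any r > 0 makes it grow like e^(1.4633t); solution grows exponentially.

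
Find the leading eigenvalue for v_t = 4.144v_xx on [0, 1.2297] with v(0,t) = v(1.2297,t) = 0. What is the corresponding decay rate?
Eigenvalues: λₙ = 4.144n²π²/1.2297².
First three modes:
  n=1: λ₁ = 4.144π²/1.2297² ≈ 27.047
  n=2: λ₂ = 16.576π²/1.2297² ≈ 108.189 (4× faster decay)
  n=3: λ₃ = 37.296π²/1.2297² ≈ 243.424 (9× faster decay)
As t → ∞, higher modes decay exponentially faster. The n=1 mode dominates: v ~ c₁ sin(πx/1.2297) e^{-λ₁t}.
Decay rate: λ₁ = 4.144π²/1.2297² ≈ 27.047.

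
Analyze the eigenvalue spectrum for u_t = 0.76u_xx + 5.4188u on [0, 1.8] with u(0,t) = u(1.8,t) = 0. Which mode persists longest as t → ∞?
Eigenvalues: λₙ = 0.76n²π²/1.8² - 5.4188.
First three modes:
  n=1: λ₁ = 0.76π²/1.8² - 5.4188 ≈ -3.104
  n=2: λ₂ = 3.04π²/1.8² - 5.4188 ≈ 3.842
  n=3: λ₃ = 6.84π²/1.8² - 5.4188 ≈ 15.417
Since 0.76π²/1.8² ≈ 2.315 < 5.4188, λ₁ < 0.
The n=1 mode grows fastest (−λₙ is largest for n=1) → dominates.
Asymptotic: u ~ c₁ sin(πx/1.8) e^{3.104t} (exponential growth at rate −λ₁ ≈ 3.104).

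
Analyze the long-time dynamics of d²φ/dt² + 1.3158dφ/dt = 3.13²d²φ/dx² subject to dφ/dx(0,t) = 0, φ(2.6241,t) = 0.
Long-time behavior: φ → 0. Damping (γ=1.3158) dissipates energy; oscillations decay exponentially.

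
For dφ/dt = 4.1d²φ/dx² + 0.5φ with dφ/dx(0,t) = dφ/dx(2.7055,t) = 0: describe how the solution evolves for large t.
φ grows unboundedly. With Neumann BCs the constant mode has diffusion eigenvalue 0, so any r > 0 makes it grow like e^(0.5t); solution grows exponentially.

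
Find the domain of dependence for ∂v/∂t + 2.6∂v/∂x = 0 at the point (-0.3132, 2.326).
A single point: x = -6.3608. The characteristic through (-0.3132, 2.326) is x - 2.6t = const, so x = -0.3132 - 2.6·2.326 = -6.3608.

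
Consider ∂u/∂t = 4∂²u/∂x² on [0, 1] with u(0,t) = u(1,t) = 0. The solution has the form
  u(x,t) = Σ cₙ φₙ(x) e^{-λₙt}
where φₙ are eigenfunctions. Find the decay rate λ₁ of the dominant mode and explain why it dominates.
Eigenvalues: λₙ = 4n²π².
First three modes:
  n=1: λ₁ = 4π² ≈ 39.478
  n=2: λ₂ = 16π² ≈ 157.914 (4× faster decay)
  n=3: λ₃ = 36π² ≈ 355.306 (9× faster decay)
As t → ∞, higher modes decay exponentially faster. The n=1 mode dominates: u ~ c₁ sin(πx) e^{-λ₁t}.
Decay rate: λ₁ = 4π² ≈ 39.478.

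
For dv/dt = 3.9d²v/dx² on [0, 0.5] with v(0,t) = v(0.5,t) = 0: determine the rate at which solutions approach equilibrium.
Eigenvalues: λₙ = 3.9n²π²/0.5².
First three modes:
  n=1: λ₁ = 3.9π²/0.5² ≈ 153.966
  n=2: λ₂ = 15.6π²/0.5² ≈ 615.863 (4× faster decay)
  n=3: λ₃ = 35.1π²/0.5² ≈ 1385.692 (9× faster decay)
As t → ∞, higher modes decay exponentially faster. The n=1 mode dominates: v ~ c₁ sin(πx/0.5) e^{-λ₁t}.
Decay rate: λ₁ = 3.9π²/0.5² ≈ 153.966.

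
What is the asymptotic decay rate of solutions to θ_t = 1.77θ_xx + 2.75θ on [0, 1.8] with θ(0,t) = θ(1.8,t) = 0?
Eigenvalues: λₙ = 1.77n²π²/1.8² - 2.75.
First three modes:
  n=1: λ₁ = 1.77π²/1.8² - 2.75 ≈ 2.642
  n=2: λ₂ = 7.08π²/1.8² - 2.75 ≈ 18.817
  n=3: λ₃ = 15.93π²/1.8² - 2.75 ≈ 45.776
Since 1.77π²/1.8² ≈ 5.392 > 2.75, all λₙ > 0.
The n=1 mode decays slowest → dominates as t → ∞.
Asymptotic: θ ~ c₁ sin(πx/1.8) e^{-λ₁t} with decay rate λ₁ ≈ 2.642.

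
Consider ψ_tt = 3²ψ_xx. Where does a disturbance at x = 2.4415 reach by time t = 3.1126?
Domain of influence: [-6.8963, 11.7793]. Data at x = 2.4415 spreads outward at speed 3.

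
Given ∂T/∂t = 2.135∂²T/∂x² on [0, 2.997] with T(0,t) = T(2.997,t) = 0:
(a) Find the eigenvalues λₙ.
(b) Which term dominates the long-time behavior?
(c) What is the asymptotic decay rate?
Eigenvalues: λₙ = 2.135n²π²/2.997².
First three modes:
  n=1: λ₁ = 2.135π²/2.997² ≈ 2.346
  n=2: λ₂ = 8.54π²/2.997² ≈ 9.384 (4× faster decay)
  n=3: λ₃ = 19.215π²/2.997² ≈ 21.114 (9× faster decay)
As t → ∞, higher modes decay exponentially faster. The n=1 mode dominates: T ~ c₁ sin(πx/2.997) e^{-λ₁t}.
Decay rate: λ₁ = 2.135π²/2.997² ≈ 2.346.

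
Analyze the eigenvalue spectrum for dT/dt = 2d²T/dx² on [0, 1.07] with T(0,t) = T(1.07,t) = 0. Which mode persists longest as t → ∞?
Eigenvalues: λₙ = 2n²π²/1.07².
First three modes:
  n=1: λ₁ = 2π²/1.07² ≈ 17.241
  n=2: λ₂ = 8π²/1.07² ≈ 68.964 (4× faster decay)
  n=3: λ₃ = 18π²/1.07² ≈ 155.169 (9× faster decay)
As t → ∞, higher modes decay exponentially faster. The n=1 mode dominates: T ~ c₁ sin(πx/1.07) e^{-λ₁t}.
Decay rate: λ₁ = 2π²/1.07² ≈ 17.241.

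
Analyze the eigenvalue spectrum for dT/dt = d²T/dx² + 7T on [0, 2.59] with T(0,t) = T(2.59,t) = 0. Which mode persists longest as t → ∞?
Eigenvalues: λₙ = n²π²/2.59² - 7.
First three modes:
  n=1: λ₁ = π²/2.59² - 7 ≈ -5.529
  n=2: λ₂ = 4π²/2.59² - 7 ≈ -1.115
  n=3: λ₃ = 9π²/2.59² - 7 ≈ 6.242
Since π²/2.59² ≈ 1.471 < 7, λ₁ < 0.
The n=1 mode grows fastest (−λₙ is largest for n=1) → dominates.
Asymptotic: T ~ c₁ sin(πx/2.59) e^{5.529t} (exponential growth at rate −λ₁ ≈ 5.529).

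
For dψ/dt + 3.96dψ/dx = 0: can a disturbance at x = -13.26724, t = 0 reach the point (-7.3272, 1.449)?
No. Only data at x = -13.06524 affects (-7.3272, 1.449). Advection has one-way propagation along characteristics.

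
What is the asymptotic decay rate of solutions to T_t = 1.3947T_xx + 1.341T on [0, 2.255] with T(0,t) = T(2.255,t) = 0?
Eigenvalues: λₙ = 1.3947n²π²/2.255² - 1.341.
First three modes:
  n=1: λ₁ = 1.3947π²/2.255² - 1.341 ≈ 1.366
  n=2: λ₂ = 5.5788π²/2.255² - 1.341 ≈ 9.487
  n=3: λ₃ = 12.5523π²/2.255² - 1.341 ≈ 23.022
Since 1.3947π²/2.255² ≈ 2.707 > 1.341, all λₙ > 0.
The n=1 mode decays slowest → dominates as t → ∞.
Asymptotic: T ~ c₁ sin(πx/2.255) e^{-λ₁t} with decay rate λ₁ ≈ 1.366.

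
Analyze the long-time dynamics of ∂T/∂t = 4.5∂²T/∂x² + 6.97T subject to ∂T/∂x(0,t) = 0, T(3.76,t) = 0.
Long-time behavior: T grows unboundedly. Reaction dominates diffusion (r=6.97 > κπ²/(4L²)≈0.79); solution grows exponentially.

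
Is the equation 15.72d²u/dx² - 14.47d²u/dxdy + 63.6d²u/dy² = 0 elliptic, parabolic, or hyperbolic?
Computing B² - 4AC with A = 15.72, B = -14.47, C = 63.6: discriminant = -3789.7871 (negative). Answer: elliptic.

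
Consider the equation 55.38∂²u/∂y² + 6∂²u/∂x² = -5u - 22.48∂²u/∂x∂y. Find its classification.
Rewriting in standard form: 6∂²u/∂x² + 22.48∂²u/∂x∂y + 55.38∂²u/∂y² + 5u = 0. Elliptic. (A = 6, B = 22.48, C = 55.38 gives B² - 4AC = -823.7696.)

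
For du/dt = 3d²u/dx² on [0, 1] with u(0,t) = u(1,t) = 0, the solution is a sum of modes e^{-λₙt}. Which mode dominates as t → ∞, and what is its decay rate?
Eigenvalues: λₙ = 3n²π².
First three modes:
  n=1: λ₁ = 3π² ≈ 29.609
  n=2: λ₂ = 12π² ≈ 118.435 (4× faster decay)
  n=3: λ₃ = 27π² ≈ 266.479 (9× faster decay)
As t → ∞, higher modes decay exponentially faster. The n=1 mode dominates: u ~ c₁ sin(πx) e^{-λ₁t}.
Decay rate: λ₁ = 3π² ≈ 29.609.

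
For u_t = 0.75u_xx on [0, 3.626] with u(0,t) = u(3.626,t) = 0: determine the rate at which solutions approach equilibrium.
Eigenvalues: λₙ = 0.75n²π²/3.626².
First three modes:
  n=1: λ₁ = 0.75π²/3.626² ≈ 0.563
  n=2: λ₂ = 3π²/3.626² ≈ 2.252 (4× faster decay)
  n=3: λ₃ = 6.75π²/3.626² ≈ 5.067 (9× faster decay)
As t → ∞, higher modes decay exponentially faster. The n=1 mode dominates: u ~ c₁ sin(πx/3.626) e^{-λ₁t}.
Decay rate: λ₁ = 0.75π²/3.626² ≈ 0.563.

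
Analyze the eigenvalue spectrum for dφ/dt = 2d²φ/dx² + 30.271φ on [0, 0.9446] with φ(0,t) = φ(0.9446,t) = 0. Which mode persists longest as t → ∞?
Eigenvalues: λₙ = 2n²π²/0.9446² - 30.271.
First three modes:
  n=1: λ₁ = 2π²/0.9446² - 30.271 ≈ -8.149
  n=2: λ₂ = 8π²/0.9446² - 30.271 ≈ 58.219
  n=3: λ₃ = 18π²/0.9446² - 30.271 ≈ 168.831
Since 2π²/0.9446² ≈ 22.122 < 30.271, λ₁ < 0.
The n=1 mode grows fastest (−λₙ is largest for n=1) → dominates.
Asymptotic: φ ~ c₁ sin(πx/0.9446) e^{8.149t} (exponential growth at rate −λ₁ ≈ 8.149).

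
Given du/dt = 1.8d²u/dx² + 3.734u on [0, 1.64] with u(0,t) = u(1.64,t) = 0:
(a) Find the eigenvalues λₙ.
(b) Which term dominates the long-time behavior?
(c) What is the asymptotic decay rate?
Eigenvalues: λₙ = 1.8n²π²/1.64² - 3.734.
First three modes:
  n=1: λ₁ = 1.8π²/1.64² - 3.734 ≈ 2.871
  n=2: λ₂ = 7.2π²/1.64² - 3.734 ≈ 22.687
  n=3: λ₃ = 16.2π²/1.64² - 3.734 ≈ 55.713
Since 1.8π²/1.64² ≈ 6.605 > 3.734, all λₙ > 0.
The n=1 mode decays slowest → dominates as t → ∞.
Asymptotic: u ~ c₁ sin(πx/1.64) e^{-λ₁t} with decay rate λ₁ ≈ 2.871.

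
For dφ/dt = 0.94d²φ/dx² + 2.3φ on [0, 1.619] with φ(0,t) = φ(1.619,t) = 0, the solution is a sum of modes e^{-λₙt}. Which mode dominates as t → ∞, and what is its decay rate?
Eigenvalues: λₙ = 0.94n²π²/1.619² - 2.3.
First three modes:
  n=1: λ₁ = 0.94π²/1.619² - 2.3 ≈ 1.239
  n=2: λ₂ = 3.76π²/1.619² - 2.3 ≈ 11.858
  n=3: λ₃ = 8.46π²/1.619² - 2.3 ≈ 29.555
Since 0.94π²/1.619² ≈ 3.539 > 2.3, all λₙ > 0.
The n=1 mode decays slowest → dominates as t → ∞.
Asymptotic: φ ~ c₁ sin(πx/1.619) e^{-λ₁t} with decay rate λ₁ ≈ 1.239.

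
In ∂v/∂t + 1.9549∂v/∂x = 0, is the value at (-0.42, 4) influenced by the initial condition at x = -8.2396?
Yes. The characteristic through (-0.42, 4) passes through x = -8.2396.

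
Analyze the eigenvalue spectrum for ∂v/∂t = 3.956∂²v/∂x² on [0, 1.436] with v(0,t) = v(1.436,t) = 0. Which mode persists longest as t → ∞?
Eigenvalues: λₙ = 3.956n²π²/1.436².
First three modes:
  n=1: λ₁ = 3.956π²/1.436² ≈ 18.934
  n=2: λ₂ = 15.824π²/1.436² ≈ 75.737 (4× faster decay)
  n=3: λ₃ = 35.604π²/1.436² ≈ 170.408 (9× faster decay)
As t → ∞, higher modes decay exponentially faster. The n=1 mode dominates: v ~ c₁ sin(πx/1.436) e^{-λ₁t}.
Decay rate: λ₁ = 3.956π²/1.436² ≈ 18.934.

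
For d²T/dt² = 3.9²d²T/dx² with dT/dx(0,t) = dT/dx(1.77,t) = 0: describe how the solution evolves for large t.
T oscillates about a mean that drifts linearly in t (generically unbounded; no decay). There is no damping, so the nonconstant modes persist as standing waves (energy conserved, no decay). But with Neumann conditions at both ends the constant mode has eigenvalue 0: the spatial mean M(t) of T satisfies M'' = 0, so M(t) = M(0) + M'(0)·t. Unless the initial velocity has zero mean (∫T_t(x,0)dx = 0), the solution grows linearly in t (unbounded, though not exponentially); if it does have zero mean, the solution stays bounded and simply oscillates.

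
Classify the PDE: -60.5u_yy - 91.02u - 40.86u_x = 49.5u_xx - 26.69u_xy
Rewriting in standard form: -49.5u_xx + 26.69u_xy - 60.5u_yy - 40.86u_x - 91.02u = 0. A = -49.5, B = 26.69, C = -60.5. Discriminant B² - 4AC = -11266.6439. Since -11266.6439 < 0, elliptic.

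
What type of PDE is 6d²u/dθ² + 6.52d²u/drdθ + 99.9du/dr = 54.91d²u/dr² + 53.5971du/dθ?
Rewriting in standard form: -54.91d²u/dr² + 6.52d²u/drdθ + 6d²u/dθ² + 99.9du/dr - 53.5971du/dθ = 0. With A = -54.91, B = 6.52, C = 6, the discriminant is 1360.3504. This is a hyperbolic PDE.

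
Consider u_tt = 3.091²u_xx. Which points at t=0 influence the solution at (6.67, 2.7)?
Domain of dependence: [-1.6757, 15.0157]. Signals travel at speed 3.091, so data within |x - 6.67| ≤ 3.091·2.7 = 8.3457 can reach the point.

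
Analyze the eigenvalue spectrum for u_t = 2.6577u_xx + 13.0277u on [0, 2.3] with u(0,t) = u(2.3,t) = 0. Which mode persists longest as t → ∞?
Eigenvalues: λₙ = 2.6577n²π²/2.3² - 13.0277.
First three modes:
  n=1: λ₁ = 2.6577π²/2.3² - 13.0277 ≈ -8.069
  n=2: λ₂ = 10.6308π²/2.3² - 13.0277 ≈ 6.806
  n=3: λ₃ = 23.9193π²/2.3² - 13.0277 ≈ 31.599
Since 2.6577π²/2.3² ≈ 4.958 < 13.0277, λ₁ < 0.
The n=1 mode grows fastest (−λₙ is largest for n=1) → dominates.
Asymptotic: u ~ c₁ sin(πx/2.3) e^{8.069t} (exponential growth at rate −λ₁ ≈ 8.069).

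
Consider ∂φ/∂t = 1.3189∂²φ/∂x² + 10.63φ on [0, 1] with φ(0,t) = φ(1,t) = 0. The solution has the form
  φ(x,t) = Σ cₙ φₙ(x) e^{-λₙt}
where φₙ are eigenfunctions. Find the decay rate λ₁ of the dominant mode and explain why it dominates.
Eigenvalues: λₙ = 1.3189n²π²/1² - 10.63.
First three modes:
  n=1: λ₁ = 1.3189π² - 10.63 ≈ 2.387
  n=2: λ₂ = 5.2756π² - 10.63 ≈ 41.438
  n=3: λ₃ = 11.8701π² - 10.63 ≈ 106.523
Since 1.3189π² ≈ 13.017 > 10.63, all λₙ > 0.
The n=1 mode decays slowest → dominates as t → ∞.
Asymptotic: φ ~ c₁ sin(πx/1) e^{-λ₁t} with decay rate λ₁ ≈ 2.387.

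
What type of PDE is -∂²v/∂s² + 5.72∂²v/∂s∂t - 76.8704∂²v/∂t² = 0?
With A = -1, B = 5.72, C = -76.8704, the discriminant is -274.7632. This is an elliptic PDE.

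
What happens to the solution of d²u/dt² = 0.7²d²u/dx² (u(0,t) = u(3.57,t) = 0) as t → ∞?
u oscillates (no decay). Energy is conserved; the solution oscillates indefinitely as standing waves.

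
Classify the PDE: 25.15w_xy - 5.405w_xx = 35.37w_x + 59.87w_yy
Rewriting in standard form: -5.405w_xx + 25.15w_xy - 59.87w_yy - 35.37w_x = 0. A = -5.405, B = 25.15, C = -59.87. Discriminant B² - 4AC = -661.8669. Since -661.8669 < 0, elliptic.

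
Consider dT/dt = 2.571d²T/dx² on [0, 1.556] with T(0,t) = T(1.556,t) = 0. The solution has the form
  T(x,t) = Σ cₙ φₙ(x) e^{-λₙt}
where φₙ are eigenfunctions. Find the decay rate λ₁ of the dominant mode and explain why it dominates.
Eigenvalues: λₙ = 2.571n²π²/1.556².
First three modes:
  n=1: λ₁ = 2.571π²/1.556² ≈ 10.481
  n=2: λ₂ = 10.284π²/1.556² ≈ 41.922 (4× faster decay)
  n=3: λ₃ = 23.139π²/1.556² ≈ 94.325 (9× faster decay)
As t → ∞, higher modes decay exponentially faster. The n=1 mode dominates: T ~ c₁ sin(πx/1.556) e^{-λ₁t}.
Decay rate: λ₁ = 2.571π²/1.556² ≈ 10.481.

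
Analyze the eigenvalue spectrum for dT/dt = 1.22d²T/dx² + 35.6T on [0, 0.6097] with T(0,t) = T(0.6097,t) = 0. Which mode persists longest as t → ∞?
Eigenvalues: λₙ = 1.22n²π²/0.6097² - 35.6.
First three modes:
  n=1: λ₁ = 1.22π²/0.6097² - 35.6 ≈ -3.209
  n=2: λ₂ = 4.88π²/0.6097² - 35.6 ≈ 93.965
  n=3: λ₃ = 10.98π²/0.6097² - 35.6 ≈ 255.921
Since 1.22π²/0.6097² ≈ 32.391 < 35.6, λ₁ < 0.
The n=1 mode grows fastest (−λₙ is largest for n=1) → dominates.
Asymptotic: T ~ c₁ sin(πx/0.6097) e^{3.209t} (exponential growth at rate −λ₁ ≈ 3.209).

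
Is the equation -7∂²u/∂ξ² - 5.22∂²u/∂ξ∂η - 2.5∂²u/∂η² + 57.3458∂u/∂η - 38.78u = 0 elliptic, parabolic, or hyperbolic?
Computing B² - 4AC with A = -7, B = -5.22, C = -2.5: discriminant = -42.7516 (negative). Answer: elliptic.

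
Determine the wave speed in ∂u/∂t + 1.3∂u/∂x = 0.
Speed = 1.3. Information travels along x - 1.3t = const (rightward).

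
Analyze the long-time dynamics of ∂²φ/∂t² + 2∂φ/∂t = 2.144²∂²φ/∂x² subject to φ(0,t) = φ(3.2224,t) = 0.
Long-time behavior: φ → 0. Damping (γ=2) dissipates energy; oscillations decay exponentially.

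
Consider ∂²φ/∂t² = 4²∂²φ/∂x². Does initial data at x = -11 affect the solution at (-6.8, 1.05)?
Yes. The domain of dependence is [-11, -2.6], and -11 ∈ [-11, -2.6].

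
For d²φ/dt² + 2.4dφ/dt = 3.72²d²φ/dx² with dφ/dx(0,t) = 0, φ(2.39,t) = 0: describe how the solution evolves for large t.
φ → 0. Damping (γ=2.4) dissipates energy; oscillations decay exponentially.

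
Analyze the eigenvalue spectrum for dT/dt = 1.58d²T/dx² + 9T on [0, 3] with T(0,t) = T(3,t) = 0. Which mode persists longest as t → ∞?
Eigenvalues: λₙ = 1.58n²π²/3² - 9.
First three modes:
  n=1: λ₁ = 1.58π²/3² - 9 ≈ -7.267
  n=2: λ₂ = 6.32π²/3² - 9 ≈ -2.069
  n=3: λ₃ = 14.22π²/3² - 9 ≈ 6.594
Since 1.58π²/3² ≈ 1.733 < 9, λ₁ < 0.
The n=1 mode grows fastest (−λₙ is largest for n=1) → dominates.
Asymptotic: T ~ c₁ sin(πx/3) e^{7.267t} (exponential growth at rate −λ₁ ≈ 7.267).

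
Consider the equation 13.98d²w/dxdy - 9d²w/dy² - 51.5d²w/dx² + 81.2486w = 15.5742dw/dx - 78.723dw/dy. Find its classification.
Rewriting in standard form: -51.5d²w/dx² + 13.98d²w/dxdy - 9d²w/dy² - 15.5742dw/dx + 78.723dw/dy + 81.2486w = 0. Elliptic. (A = -51.5, B = 13.98, C = -9 gives B² - 4AC = -1658.5596.)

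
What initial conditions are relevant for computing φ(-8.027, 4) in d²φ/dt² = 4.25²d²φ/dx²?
Domain of dependence: [-25.027, 8.973]. Signals travel at speed 4.25, so data within |x - -8.027| ≤ 4.25·4 = 17 can reach the point.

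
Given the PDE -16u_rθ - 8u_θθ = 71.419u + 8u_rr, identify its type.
Rewriting in standard form: -8u_rr - 16u_rθ - 8u_θθ - 71.419u = 0. The second-order coefficients are A = -8, B = -16, C = -8. Since B² - 4AC = 0 = 0, this is a parabolic PDE.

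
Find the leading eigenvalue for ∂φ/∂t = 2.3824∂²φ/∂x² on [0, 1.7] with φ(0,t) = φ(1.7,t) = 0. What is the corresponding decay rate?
Eigenvalues: λₙ = 2.3824n²π²/1.7².
First three modes:
  n=1: λ₁ = 2.3824π²/1.7² ≈ 8.136
  n=2: λ₂ = 9.5296π²/1.7² ≈ 32.544 (4× faster decay)
  n=3: λ₃ = 21.4416π²/1.7² ≈ 73.225 (9× faster decay)
As t → ∞, higher modes decay exponentially faster. The n=1 mode dominates: φ ~ c₁ sin(πx/1.7) e^{-λ₁t}.
Decay rate: λ₁ = 2.3824π²/1.7² ≈ 8.136.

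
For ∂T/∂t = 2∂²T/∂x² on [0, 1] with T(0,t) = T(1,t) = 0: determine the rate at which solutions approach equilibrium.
Eigenvalues: λₙ = 2n²π².
First three modes:
  n=1: λ₁ = 2π² ≈ 19.739
  n=2: λ₂ = 8π² ≈ 78.957 (4× faster decay)
  n=3: λ₃ = 18π² ≈ 177.653 (9× faster decay)
As t → ∞, higher modes decay exponentially faster. The n=1 mode dominates: T ~ c₁ sin(πx) e^{-λ₁t}.
Decay rate: λ₁ = 2π² ≈ 19.739.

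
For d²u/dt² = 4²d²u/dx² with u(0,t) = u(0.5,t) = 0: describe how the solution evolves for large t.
u oscillates (no decay). Energy is conserved; the solution oscillates indefinitely as standing waves.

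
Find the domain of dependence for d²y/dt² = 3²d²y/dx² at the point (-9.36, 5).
Domain of dependence: [-24.36, 5.64]. Signals travel at speed 3, so data within |x - -9.36| ≤ 3·5 = 15 can reach the point.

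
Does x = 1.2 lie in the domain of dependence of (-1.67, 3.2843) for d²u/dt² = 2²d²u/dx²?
Yes. The domain of dependence is [-8.2386, 4.8986], and 1.2 ∈ [-8.2386, 4.8986].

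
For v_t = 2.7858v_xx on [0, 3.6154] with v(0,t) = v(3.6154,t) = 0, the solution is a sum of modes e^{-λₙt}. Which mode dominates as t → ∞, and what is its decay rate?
Eigenvalues: λₙ = 2.7858n²π²/3.6154².
First three modes:
  n=1: λ₁ = 2.7858π²/3.6154² ≈ 2.103
  n=2: λ₂ = 11.1432π²/3.6154² ≈ 8.414 (4× faster decay)
  n=3: λ₃ = 25.0722π²/3.6154² ≈ 18.931 (9× faster decay)
As t → ∞, higher modes decay exponentially faster. The n=1 mode dominates: v ~ c₁ sin(πx/3.6154) e^{-λ₁t}.
Decay rate: λ₁ = 2.7858π²/3.6154² ≈ 2.103.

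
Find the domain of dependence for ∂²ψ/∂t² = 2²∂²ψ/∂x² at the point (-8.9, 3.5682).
Domain of dependence: [-16.0364, -1.7636]. Signals travel at speed 2, so data within |x - -8.9| ≤ 2·3.5682 = 7.1364 can reach the point.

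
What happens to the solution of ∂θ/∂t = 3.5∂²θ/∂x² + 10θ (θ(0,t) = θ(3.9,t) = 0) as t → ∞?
θ grows unboundedly. Reaction dominates diffusion (r=10 > κπ²/L²≈2.27); solution grows exponentially.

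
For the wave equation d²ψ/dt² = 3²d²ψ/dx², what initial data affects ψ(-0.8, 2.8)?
Domain of dependence: [-9.2, 7.6]. Signals travel at speed 3, so data within |x - -0.8| ≤ 3·2.8 = 8.4 can reach the point.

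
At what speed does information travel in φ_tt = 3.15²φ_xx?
Speed = 3.15. Information travels along characteristics x = x₀ ± 3.15t.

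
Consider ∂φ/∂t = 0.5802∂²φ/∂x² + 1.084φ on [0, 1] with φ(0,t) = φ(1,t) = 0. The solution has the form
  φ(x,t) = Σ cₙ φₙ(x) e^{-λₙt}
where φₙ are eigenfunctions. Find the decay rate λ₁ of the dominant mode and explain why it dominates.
Eigenvalues: λₙ = 0.5802n²π²/1² - 1.084.
First three modes:
  n=1: λ₁ = 0.5802π² - 1.084 ≈ 4.642
  n=2: λ₂ = 2.3208π² - 1.084 ≈ 21.821
  n=3: λ₃ = 5.2218π² - 1.084 ≈ 50.453
Since 0.5802π² ≈ 5.726 > 1.084, all λₙ > 0.
The n=1 mode decays slowest → dominates as t → ∞.
Asymptotic: φ ~ c₁ sin(πx/1) e^{-λ₁t} with decay rate λ₁ ≈ 4.642.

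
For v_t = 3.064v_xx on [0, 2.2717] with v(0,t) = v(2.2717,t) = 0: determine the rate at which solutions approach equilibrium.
Eigenvalues: λₙ = 3.064n²π²/2.2717².
First three modes:
  n=1: λ₁ = 3.064π²/2.2717² ≈ 5.86
  n=2: λ₂ = 12.256π²/2.2717² ≈ 23.439 (4× faster decay)
  n=3: λ₃ = 27.576π²/2.2717² ≈ 52.739 (9× faster decay)
As t → ∞, higher modes decay exponentially faster. The n=1 mode dominates: v ~ c₁ sin(πx/2.2717) e^{-λ₁t}.
Decay rate: λ₁ = 3.064π²/2.2717² ≈ 5.86.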